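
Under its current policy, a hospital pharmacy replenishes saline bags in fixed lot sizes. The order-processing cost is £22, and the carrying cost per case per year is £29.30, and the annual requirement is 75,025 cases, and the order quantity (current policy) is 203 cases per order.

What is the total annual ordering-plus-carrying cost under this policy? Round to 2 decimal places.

£11,104.74

Ordering: D/Q × S = 75,025/203 × £22 = £8,130.79
Holding:  Q/2 × H = 203/2 × £29.3 = £2,973.95
Total = £8,130.79 + £2,973.95 = £11,104.74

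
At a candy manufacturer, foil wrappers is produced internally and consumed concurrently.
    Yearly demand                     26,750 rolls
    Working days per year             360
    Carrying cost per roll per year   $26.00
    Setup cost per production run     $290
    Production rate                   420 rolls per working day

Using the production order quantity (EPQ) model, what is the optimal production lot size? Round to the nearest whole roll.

Daily demand d = 26,750/360 = 74.306; p = 420; 1 − d/p = 0.82308
EPQ = √(2DS / (H(1 − d/p)))
    = √(2 × 26,750 × 290 / (26 × 0.82308)) ≈ 851.47

851 rolls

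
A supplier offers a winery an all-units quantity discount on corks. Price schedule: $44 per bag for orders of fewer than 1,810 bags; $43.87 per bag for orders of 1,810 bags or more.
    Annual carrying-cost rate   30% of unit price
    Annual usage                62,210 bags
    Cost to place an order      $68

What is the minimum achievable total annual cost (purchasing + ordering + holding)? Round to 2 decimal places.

H₁ = 30%×$44 = $13.2000;  H₂ = 30%×$43.87 = $13.1610
EOQ₁ = √(2×62,210×68/13.2000) = 800.59  (< 1,810, feasible at tier 1)
EOQ₂ = √(2×62,210×68/13.1610) = 801.78  (< 1,810 → use Q = 1,810 at tier-2 price)
TC(tier 1 (EOQ₁), Q≈800.6) = $2,747,807.85
TC(tier 2, Q≈1,810.0) = $2,743,400.58
Minimum at tier 2: $2,743,400.58

$2,743,400.58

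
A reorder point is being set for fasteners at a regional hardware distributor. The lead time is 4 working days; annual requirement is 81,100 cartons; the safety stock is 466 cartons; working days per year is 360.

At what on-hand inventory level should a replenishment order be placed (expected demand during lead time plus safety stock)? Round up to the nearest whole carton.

Daily demand d = 81,100 / 360 = 225.278 cartons/day
Demand during lead time = 225.278 × 4 = 901.11
Reorder point = 901.11 + 466 = 1,367.11 → round up

1,368 cartons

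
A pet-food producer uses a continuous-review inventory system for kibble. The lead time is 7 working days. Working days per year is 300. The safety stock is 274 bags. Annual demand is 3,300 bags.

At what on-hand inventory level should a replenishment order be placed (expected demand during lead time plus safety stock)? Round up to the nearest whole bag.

351 bags

Daily demand d = 3,300 / 300 = 11.000 bags/day
Demand during lead time = 11.000 × 7 = 77.00
Reorder point = 77.00 + 274 = 351.00 → round up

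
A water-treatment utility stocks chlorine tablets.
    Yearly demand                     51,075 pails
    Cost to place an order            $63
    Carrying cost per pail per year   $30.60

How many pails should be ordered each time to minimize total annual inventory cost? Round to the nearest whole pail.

Optimal lot size Q* = (2 × 51,075 × $63 / $30.6)^½ ≈ 458.59

459 pails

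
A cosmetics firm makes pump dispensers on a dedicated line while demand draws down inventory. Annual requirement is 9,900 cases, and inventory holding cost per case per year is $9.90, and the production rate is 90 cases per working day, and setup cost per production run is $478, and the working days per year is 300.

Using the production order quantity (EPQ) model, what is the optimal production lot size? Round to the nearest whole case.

1,229 cases

d = 9,900/300 = 33.0000 cases/day;  effective holding cost H(1 − d/p) = 9.9·(1 − 33.0000/90) = 6.27000
Q* = √(2DS / H_eff) = √(2·9,900·478 / 6.27000) ≈ 1,228.61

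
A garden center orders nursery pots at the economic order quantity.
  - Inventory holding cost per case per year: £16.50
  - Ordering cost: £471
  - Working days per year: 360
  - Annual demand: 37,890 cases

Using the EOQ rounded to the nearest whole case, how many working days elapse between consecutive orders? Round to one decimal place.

2DS/H = 2·37,890·471/16.5 = 2,163,174.55
EOQ = √2,163,174.55 ≈ 1,470.77 → Q = 1,471 cases
T = Q/D × 360 days = 1,471/37,890 × 360 = 13.976 days

14.0 days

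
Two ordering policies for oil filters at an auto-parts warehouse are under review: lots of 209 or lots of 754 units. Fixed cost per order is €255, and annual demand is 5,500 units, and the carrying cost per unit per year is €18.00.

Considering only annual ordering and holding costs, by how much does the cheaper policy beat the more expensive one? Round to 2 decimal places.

€54.55

TC(Q) = (D/Q)S + (Q/2)H
TC(209) = (5,500/209)×255 + (209/2)×18 = €8,591.53
TC(754) = (5,500/754)×255 + (754/2)×18 = €8,646.08
|ΔTC| = |€8,591.53 − €8,646.08| = €54.55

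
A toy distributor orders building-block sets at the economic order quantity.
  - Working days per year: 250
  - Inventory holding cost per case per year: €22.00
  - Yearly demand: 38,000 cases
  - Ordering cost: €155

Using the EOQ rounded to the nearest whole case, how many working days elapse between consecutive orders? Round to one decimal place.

4.8 days

EOQ = √(2DS/H) = √(2 × 38,000 × 155 / 22)
    = √(535,454.55) ≈ 731.75 → Q = 732 cases
Cycle time = (working days × Q)/D = (250 × 732) / 38,000 = 4.816 days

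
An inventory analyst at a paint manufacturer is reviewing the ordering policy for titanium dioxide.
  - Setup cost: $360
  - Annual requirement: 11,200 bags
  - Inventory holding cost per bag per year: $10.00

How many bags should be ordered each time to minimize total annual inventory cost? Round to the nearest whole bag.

EOQ = √(2DS/H) = √(2 × 11,200 × 360 / 10)
    = √(806,400.00) ≈ 898.00

898 bags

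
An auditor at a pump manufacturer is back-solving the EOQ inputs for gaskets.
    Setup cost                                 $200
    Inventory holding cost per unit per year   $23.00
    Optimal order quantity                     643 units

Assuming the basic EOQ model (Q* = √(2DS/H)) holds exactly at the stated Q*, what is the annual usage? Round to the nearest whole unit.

23,773 units per year

From Q* = √(2DS/H) ⇒ Q*² = 2DS/H.
D = Q²H / (2S) = 643² × 23 / (2 × 200) = 23,773.32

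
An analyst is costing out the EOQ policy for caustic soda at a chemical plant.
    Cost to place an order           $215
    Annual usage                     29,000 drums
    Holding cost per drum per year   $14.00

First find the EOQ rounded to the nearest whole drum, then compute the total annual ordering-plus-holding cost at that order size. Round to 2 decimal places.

Optimal lot size Q* = (2 × 29,000 × $215 / $14)^½ ≈ 943.78 → Q = 944 drums
Annual ordering cost = (D/Q)·S = (29,000/944) × 215 = $6,604.87
Annual holding cost  = (Q/2)·H = (944/2) × 14 = $6,608.00
Total = $6,604.87 + $6,608.00 = $13,212.87

$13,212.87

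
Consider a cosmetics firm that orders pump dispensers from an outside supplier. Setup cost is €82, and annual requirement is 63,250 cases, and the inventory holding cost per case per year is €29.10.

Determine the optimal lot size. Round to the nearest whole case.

Q* = √(2·D·S / H) = √(2·63,250·82 / 29.1) = √356,460.5 ≈ 597.04

597 cases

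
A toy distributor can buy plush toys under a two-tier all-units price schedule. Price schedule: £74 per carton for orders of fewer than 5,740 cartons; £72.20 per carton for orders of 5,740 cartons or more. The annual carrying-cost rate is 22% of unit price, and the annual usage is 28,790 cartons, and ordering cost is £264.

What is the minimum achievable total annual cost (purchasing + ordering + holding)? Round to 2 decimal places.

H₁ = 22%×£74 = £16.2800;  H₂ = 22%×£72.20 = £15.8840
EOQ₁ = √(2×28,790×264/16.2800) = 966.30  (< 5,740, feasible at tier 1)
EOQ₂ = √(2×28,790×264/15.8840) = 978.27  (< 5,740 → use Q = 5,740 at tier-2 price)
TC(tier 1 (EOQ₁), Q≈966.3) = £2,146,191.31
TC(tier 2, Q≈5,740.0) = £2,125,549.22
Minimum at tier 2: £2,125,549.22

£2,125,549.22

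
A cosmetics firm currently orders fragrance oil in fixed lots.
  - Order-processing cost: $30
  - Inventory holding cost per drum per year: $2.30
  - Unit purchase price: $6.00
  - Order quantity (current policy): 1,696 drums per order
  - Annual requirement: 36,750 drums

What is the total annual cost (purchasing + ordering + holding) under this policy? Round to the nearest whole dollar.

$223,100

Annual ordering cost = (D/Q)·S = (36,750/1,696) × 30 = $650.06
Annual holding cost  = (Q/2)·H = (1,696/2) × 2.3 = $1,950.40
Purchase cost = D·C = 36,750 × 6 = $220,500.00
Total = $650.06 + $1,950.40 + $220,500.00 = $223,100.46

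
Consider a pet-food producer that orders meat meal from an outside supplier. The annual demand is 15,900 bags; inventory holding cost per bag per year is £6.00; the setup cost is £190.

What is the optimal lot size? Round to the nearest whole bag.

EOQ = √(2DS/H) = √(2 × 15,900 × 190 / 6)
    = √(1,007,000.00) ≈ 1,003.49

1,003 bags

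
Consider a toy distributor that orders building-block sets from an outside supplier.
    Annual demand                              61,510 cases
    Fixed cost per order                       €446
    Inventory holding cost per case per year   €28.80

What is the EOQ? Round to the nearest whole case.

1,380 cases

Optimal lot size Q* = (2 × 61,510 × €446 / €28.8)^½ ≈ 1,380.25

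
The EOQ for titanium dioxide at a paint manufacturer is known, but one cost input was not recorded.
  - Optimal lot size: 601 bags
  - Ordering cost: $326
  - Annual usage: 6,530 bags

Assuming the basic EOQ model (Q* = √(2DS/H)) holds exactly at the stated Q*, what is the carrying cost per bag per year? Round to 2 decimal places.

$11.79

From Q* = √(2DS/H) ⇒ Q*² = 2DS/H.
H = 2DS / Q² = 2 × 6,530 × 326 / 601² = 11.7872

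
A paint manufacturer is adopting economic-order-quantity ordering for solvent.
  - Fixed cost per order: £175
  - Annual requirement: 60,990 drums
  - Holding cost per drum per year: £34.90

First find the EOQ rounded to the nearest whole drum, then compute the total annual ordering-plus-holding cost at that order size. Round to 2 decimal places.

2DS/H = 2·60,990·175/34.9 = 611,647.56
EOQ = √611,647.56 ≈ 782.08 → Q = 782 drums
Annual ordering cost = (D/Q)·S = (60,990/782) × 175 = £13,648.66
Annual holding cost  = (Q/2)·H = (782/2) × 34.9 = £13,645.90
Total = £13,648.66 + £13,645.90 = £27,294.56

£27,294.56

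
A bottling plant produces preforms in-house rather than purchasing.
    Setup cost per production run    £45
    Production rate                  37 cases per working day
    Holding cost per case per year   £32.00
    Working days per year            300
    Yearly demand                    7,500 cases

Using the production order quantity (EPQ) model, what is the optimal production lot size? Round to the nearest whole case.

255 cases

Daily demand d = 7,500/300 = 25.000; p = 37; 1 − d/p = 0.32432
EPQ = √(2DS / (H(1 − d/p)))
    = √(2 × 7,500 × 45 / (32 × 0.32432)) ≈ 255.03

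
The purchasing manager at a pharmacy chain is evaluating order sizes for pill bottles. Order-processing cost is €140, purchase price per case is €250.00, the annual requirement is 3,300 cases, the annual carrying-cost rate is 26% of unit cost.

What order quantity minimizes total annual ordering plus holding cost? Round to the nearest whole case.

H = i·C = 0.26 × €250 = €65.0000 per case-year
Optimal lot size Q* = (2 × 3,300 × €140 / €65)^½ ≈ 119.23

119 cases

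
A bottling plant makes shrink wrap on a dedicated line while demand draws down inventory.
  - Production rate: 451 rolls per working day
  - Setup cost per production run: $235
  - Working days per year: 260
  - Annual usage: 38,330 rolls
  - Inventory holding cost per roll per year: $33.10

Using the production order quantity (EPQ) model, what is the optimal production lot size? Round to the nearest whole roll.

899 rolls

Daily demand d = 38,330/260 = 147.423; p = 451; 1 − d/p = 0.67312
EPQ = √(2DS / (H(1 − d/p)))
    = √(2 × 38,330 × 235 / (33.1 × 0.67312)) ≈ 899.20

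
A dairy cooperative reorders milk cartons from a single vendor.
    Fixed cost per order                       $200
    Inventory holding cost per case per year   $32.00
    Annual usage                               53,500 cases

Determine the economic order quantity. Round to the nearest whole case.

EOQ = √(2DS/H) = √(2 × 53,500 × 200 / 32)
    = √(668,750.00) ≈ 817.77

818 cases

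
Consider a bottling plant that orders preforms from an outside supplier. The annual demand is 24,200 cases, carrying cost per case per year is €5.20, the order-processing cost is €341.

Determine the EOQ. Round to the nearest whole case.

1,782 cases

EOQ = √(2DS/H) = √(2 × 24,200 × 341 / 5.2)
    = √(3,173,923.08) ≈ 1,781.55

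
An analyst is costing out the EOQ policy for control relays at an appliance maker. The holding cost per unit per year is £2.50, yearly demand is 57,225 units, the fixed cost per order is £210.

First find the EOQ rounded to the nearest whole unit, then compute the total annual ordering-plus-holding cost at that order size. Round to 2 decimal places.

£7,751.53

EOQ = √(2DS/H) = √(2 × 57,225 × 210 / 2.5)
    = √(9,613,800.00) ≈ 3,100.61 → Q = 3,101 units
Annual ordering cost = (D/Q)·S = (57,225/3,101) × 210 = £3,875.28
Annual holding cost  = (Q/2)·H = (3,101/2) × 2.5 = £3,876.25
Total = £3,875.28 + £3,876.25 = £7,751.53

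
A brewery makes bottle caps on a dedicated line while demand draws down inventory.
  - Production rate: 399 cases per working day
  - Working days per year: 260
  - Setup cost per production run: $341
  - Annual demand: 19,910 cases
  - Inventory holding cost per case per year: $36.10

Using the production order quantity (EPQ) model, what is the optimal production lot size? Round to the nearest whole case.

682 cases

d = 19,910/260 = 76.5769 cases/day;  effective holding cost H(1 − d/p) = 36.1·(1 − 76.5769/399) = 29.17161
Q* = √(2DS / H_eff) = √(2·19,910·341 / 29.17161) ≈ 682.26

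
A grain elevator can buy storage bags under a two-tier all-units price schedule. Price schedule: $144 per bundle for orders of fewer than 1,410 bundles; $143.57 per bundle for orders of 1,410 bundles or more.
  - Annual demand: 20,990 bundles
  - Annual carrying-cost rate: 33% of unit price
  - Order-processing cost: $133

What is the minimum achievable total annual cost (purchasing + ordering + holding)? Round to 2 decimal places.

$3,038,848.66

H₁ = 33%×$144 = $47.5200;  H₂ = 33%×$143.57 = $47.3781
EOQ₁ = √(2×20,990×133/47.5200) = 342.77  (< 1,410, feasible at tier 1)
EOQ₂ = √(2×20,990×133/47.3781) = 343.29  (< 1,410 → use Q = 1,410 at tier-2 price)
TC(tier 1 (EOQ₁), Q≈342.8) = $3,038,848.66
TC(tier 2, Q≈1,410.0) = $3,048,915.77
Minimum at tier 1 (EOQ₁): $3,038,848.66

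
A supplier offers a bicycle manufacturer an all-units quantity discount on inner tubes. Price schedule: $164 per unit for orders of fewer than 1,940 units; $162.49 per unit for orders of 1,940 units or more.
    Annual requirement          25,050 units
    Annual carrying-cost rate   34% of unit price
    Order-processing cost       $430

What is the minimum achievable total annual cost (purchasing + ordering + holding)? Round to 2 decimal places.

$4,129,516.02

H₁ = 34%×$164 = $55.7600;  H₂ = 34%×$162.49 = $55.2466
EOQ₁ = √(2×25,050×430/55.7600) = 621.57  (< 1,940, feasible at tier 1)
EOQ₂ = √(2×25,050×430/55.2466) = 624.45  (< 1,940 → use Q = 1,940 at tier-2 price)
TC(tier 1 (EOQ₁), Q≈621.6) = $4,142,858.88
TC(tier 2, Q≈1,940.0) = $4,129,516.02
Minimum at tier 2: $4,129,516.02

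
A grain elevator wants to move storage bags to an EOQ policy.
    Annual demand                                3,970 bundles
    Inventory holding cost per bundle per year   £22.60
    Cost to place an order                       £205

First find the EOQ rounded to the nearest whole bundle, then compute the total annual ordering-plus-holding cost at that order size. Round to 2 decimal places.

£6,065.15

Optimal lot size Q* = (2 × 3,970 × £205 / £22.6)^½ ≈ 268.37 → Q = 268 bundles
Orders/yr = 3,970/268 = 14.813; ordering cost = 14.813 × £205 = £3,036.75
Average inventory = 268/2 = 134; holding cost = 134 × £22.6 = £3,028.40
Total = £3,036.75 + £3,028.40 = £6,065.15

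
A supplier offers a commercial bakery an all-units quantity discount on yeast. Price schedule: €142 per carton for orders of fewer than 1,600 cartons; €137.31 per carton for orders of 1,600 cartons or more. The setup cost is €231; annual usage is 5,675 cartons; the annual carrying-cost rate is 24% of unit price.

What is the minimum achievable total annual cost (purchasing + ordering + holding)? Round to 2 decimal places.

€806,417.10

H₁ = 24%×€142 = €34.0800;  H₂ = 24%×€137.31 = €32.9544
EOQ₁ = √(2×5,675×231/34.0800) = 277.37  (< 1,600, feasible at tier 1)
EOQ₂ = √(2×5,675×231/32.9544) = 282.06  (< 1,600 → use Q = 1,600 at tier-2 price)
TC(tier 1 (EOQ₁), Q≈277.4) = €815,302.65
TC(tier 2, Q≈1,600.0) = €806,417.10
Minimum at tier 2: €806,417.10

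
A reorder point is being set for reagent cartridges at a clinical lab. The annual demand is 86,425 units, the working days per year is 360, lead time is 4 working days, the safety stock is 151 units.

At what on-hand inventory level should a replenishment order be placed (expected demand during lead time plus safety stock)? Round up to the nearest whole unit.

1,112 units

Daily demand d = 86,425 / 360 = 240.069 units/day
Demand during lead time = 240.069 × 4 = 960.28
Reorder point = 960.28 + 151 = 1,111.28 → round up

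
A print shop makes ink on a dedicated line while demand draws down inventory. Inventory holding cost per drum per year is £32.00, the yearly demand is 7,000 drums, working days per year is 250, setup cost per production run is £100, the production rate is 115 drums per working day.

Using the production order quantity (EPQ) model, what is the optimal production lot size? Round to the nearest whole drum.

d = 7,000/250 = 28.0000 drums/day;  effective holding cost H(1 − d/p) = 32·(1 − 28.0000/115) = 24.20870
Q* = √(2DS / H_eff) = √(2·7,000·100 / 24.20870) ≈ 240.48

240 drums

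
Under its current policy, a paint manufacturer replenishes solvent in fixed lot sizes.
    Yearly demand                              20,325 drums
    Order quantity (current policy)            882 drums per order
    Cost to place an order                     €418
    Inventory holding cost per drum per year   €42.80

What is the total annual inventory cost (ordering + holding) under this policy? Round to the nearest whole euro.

€28,507

Annual ordering cost = (D/Q)·S = (20,325/882) × 418 = €9,632.48
Annual holding cost  = (Q/2)·H = (882/2) × 42.8 = €18,874.80
Total = €9,632.48 + €18,874.80 = €28,507.28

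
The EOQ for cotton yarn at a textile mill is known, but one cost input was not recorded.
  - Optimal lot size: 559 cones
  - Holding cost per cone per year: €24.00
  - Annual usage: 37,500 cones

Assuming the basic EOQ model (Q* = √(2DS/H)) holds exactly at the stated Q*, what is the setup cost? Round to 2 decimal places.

€99.99

EOQ relation: Q² = 2DS/H, so rearrange for the unknown.
S = Q²H / (2D) = 559² × 24 / (2 × 37,500) = 99.9939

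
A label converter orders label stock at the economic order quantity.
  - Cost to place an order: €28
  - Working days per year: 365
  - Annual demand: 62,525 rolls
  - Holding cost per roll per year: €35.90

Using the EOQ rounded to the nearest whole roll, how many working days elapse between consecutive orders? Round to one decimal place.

2DS/H = 2·62,525·28/35.9 = 97,532.03
EOQ = √97,532.03 ≈ 312.30 → Q = 312 rolls
Days between orders = 365 / (D/Q) = 365 / 200.401 ≈ 1.821

1.8 days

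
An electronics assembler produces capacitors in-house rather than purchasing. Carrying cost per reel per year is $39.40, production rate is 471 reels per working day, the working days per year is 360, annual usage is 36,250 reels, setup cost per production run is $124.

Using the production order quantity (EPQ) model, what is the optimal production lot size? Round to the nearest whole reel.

539 reels

Daily demand d = 36,250/360 = 100.694; p = 471; 1 − d/p = 0.78621
EPQ = √(2DS / (H(1 − d/p)))
    = √(2 × 36,250 × 124 / (39.4 × 0.78621)) ≈ 538.72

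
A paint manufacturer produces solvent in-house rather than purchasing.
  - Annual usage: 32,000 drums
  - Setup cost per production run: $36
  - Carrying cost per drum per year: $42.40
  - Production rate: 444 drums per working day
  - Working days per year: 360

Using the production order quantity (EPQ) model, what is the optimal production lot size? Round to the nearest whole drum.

261 drums

Daily demand d = 32,000/360 = 88.889; p = 444; 1 − d/p = 0.79980
EPQ = √(2DS / (H(1 − d/p)))
    = √(2 × 32,000 × 36 / (42.4 × 0.79980)) ≈ 260.66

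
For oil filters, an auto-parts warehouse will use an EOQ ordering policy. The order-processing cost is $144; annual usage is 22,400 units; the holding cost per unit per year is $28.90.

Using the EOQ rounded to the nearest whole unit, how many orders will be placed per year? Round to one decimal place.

Optimal lot size Q* = (2 × 22,400 × $144 / $28.9)^½ ≈ 472.47 → Q = 472
Orders per year = D/Q = 22,400 / 472 = 47.458

47.5 orders per year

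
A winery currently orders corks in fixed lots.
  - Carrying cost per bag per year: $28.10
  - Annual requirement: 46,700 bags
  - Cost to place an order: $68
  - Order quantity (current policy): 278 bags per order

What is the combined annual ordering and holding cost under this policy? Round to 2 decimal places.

$15,328.92

Orders/yr = 46,700/278 = 167.986; ordering cost = 167.986 × $68 = $11,423.02
Average inventory = 278/2 = 139; holding cost = 139 × $28.1 = $3,905.90
Total = $11,423.02 + $3,905.90 = $15,328.92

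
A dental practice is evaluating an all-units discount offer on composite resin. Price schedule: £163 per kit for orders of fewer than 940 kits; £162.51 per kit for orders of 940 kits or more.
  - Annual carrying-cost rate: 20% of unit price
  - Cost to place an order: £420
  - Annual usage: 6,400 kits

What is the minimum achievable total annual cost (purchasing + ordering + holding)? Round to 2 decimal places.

£1,056,438.49

H₁ = 20%×£163 = £32.6000;  H₂ = 20%×£162.51 = £32.5020
EOQ₁ = √(2×6,400×420/32.6000) = 406.09  (< 940, feasible at tier 1)
EOQ₂ = √(2×6,400×420/32.5020) = 406.70  (< 940 → use Q = 940 at tier-2 price)
TC(tier 1 (EOQ₁), Q≈406.1) = £1,056,438.49
TC(tier 2, Q≈940.0) = £1,058,199.51
Minimum at tier 1 (EOQ₁): £1,056,438.49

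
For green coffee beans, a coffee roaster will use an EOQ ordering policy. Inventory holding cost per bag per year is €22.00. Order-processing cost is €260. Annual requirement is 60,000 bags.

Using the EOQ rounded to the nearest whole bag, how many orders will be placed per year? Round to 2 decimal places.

50.38 orders per year

EOQ = √(2DS/H) = √(2 × 60,000 × 260 / 22)
    = √(1,418,181.82) ≈ 1,190.87 → Q = 1,191
Orders per year = D/Q = 60,000 / 1,191 = 50.378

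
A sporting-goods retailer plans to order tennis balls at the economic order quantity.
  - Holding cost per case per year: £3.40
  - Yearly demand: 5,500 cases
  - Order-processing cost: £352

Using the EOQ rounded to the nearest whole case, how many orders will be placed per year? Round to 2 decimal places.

2DS/H = 2·5,500·352/3.4 = 1,138,823.53
EOQ = √1,138,823.53 ≈ 1,067.16 → Q = 1,067
N = D/Q = 5,500/1,067 ≈ 5.155 orders/yr

5.15 orders per year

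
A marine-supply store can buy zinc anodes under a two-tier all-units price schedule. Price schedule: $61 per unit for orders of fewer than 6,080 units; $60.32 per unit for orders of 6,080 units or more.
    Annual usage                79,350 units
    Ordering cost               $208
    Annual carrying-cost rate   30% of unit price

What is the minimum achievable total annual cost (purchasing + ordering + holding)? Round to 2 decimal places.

H₁ = 30%×$61 = $18.3000;  H₂ = 30%×$60.32 = $18.0960
EOQ₁ = √(2×79,350×208/18.3000) = 1,343.06  (< 6,080, feasible at tier 1)
EOQ₂ = √(2×79,350×208/18.0960) = 1,350.61  (< 6,080 → use Q = 6,080 at tier-2 price)
TC(tier 1 (EOQ₁), Q≈1,343.1) = $4,864,927.95
TC(tier 2, Q≈6,080.0) = $4,844,118.45
Minimum at tier 2: $4,844,118.45

$4,844,118.45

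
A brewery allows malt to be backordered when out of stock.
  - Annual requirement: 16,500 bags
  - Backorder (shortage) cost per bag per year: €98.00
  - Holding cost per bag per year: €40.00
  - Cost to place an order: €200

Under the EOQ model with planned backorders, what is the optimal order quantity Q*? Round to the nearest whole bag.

482 bags

Basic EOQ = √(2·16,500·200/40) = 406.202
Backorder adjustment √((H+b)/b) = √((40+98)/98) = 1.1867
Q* = 406.202 × 1.1867 ≈ 482.02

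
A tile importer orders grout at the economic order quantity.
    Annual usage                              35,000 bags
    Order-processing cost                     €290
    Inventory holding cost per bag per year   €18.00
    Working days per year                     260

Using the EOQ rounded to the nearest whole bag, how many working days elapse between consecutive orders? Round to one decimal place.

7.9 days

Q* = √(2·D·S / H) = √(2·35,000·290 / 18) = √1,127,777.8 ≈ 1,061.97 → Q = 1,062 bags
T = Q/D × 260 days = 1,062/35,000 × 260 = 7.889 days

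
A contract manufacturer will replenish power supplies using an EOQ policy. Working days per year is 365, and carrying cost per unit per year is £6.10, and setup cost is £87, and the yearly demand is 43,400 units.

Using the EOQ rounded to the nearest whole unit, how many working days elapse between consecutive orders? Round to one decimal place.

2DS/H = 2·43,400·87/6.1 = 1,237,967.21
EOQ = √1,237,967.21 ≈ 1,112.64 → Q = 1,113 units
Cycle time = (working days × Q)/D = (365 × 1,113) / 43,400 = 9.360 days

9.4 days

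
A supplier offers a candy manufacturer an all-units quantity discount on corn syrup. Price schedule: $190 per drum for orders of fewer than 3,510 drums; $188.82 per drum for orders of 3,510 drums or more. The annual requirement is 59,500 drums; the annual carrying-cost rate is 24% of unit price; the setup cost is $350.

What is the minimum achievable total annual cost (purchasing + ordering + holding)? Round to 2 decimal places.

$11,320,254.03

H₁ = 24%×$190 = $45.6000;  H₂ = 24%×$188.82 = $45.3168
EOQ₁ = √(2×59,500×350/45.6000) = 955.71  (< 3,510, feasible at tier 1)
EOQ₂ = √(2×59,500×350/45.3168) = 958.69  (< 3,510 → use Q = 3,510 at tier-2 price)
TC(tier 1 (EOQ₁), Q≈955.7) = $11,348,580.27
TC(tier 2, Q≈3,510.0) = $11,320,254.03
Minimum at tier 2: $11,320,254.03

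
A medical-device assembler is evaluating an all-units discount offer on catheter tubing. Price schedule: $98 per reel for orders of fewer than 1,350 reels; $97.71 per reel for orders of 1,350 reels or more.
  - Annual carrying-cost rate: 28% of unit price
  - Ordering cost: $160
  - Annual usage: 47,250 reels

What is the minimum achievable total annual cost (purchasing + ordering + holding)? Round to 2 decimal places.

$4,640,864.69

H₁ = 28%×$98 = $27.4400;  H₂ = 28%×$97.71 = $27.3588
EOQ₁ = √(2×47,250×160/27.4400) = 742.31  (< 1,350, feasible at tier 1)
EOQ₂ = √(2×47,250×160/27.3588) = 743.41  (< 1,350 → use Q = 1,350 at tier-2 price)
TC(tier 1 (EOQ₁), Q≈742.3) = $4,650,868.92
TC(tier 2, Q≈1,350.0) = $4,640,864.69
Minimum at tier 2: $4,640,864.69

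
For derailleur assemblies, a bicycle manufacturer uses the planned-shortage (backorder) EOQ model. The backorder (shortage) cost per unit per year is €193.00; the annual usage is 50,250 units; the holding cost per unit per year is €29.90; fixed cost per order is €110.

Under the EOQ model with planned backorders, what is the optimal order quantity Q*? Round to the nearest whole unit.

Basic EOQ = √(2·50,250·110/29.9) = 608.056
Backorder adjustment √((H+b)/b) = √((29.9+193)/193) = 1.0747
Q* = 608.056 × 1.0747 ≈ 653.46

653 units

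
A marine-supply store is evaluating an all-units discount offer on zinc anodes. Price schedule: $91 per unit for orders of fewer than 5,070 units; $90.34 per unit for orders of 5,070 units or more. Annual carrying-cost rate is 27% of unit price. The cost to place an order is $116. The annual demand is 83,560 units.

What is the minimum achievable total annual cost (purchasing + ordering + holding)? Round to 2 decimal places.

$7,612,555.44

H₁ = 27%×$91 = $24.5700;  H₂ = 27%×$90.34 = $24.3918
EOQ₁ = √(2×83,560×116/24.5700) = 888.26  (< 5,070, feasible at tier 1)
EOQ₂ = √(2×83,560×116/24.3918) = 891.50  (< 5,070 → use Q = 5,070 at tier-2 price)
TC(tier 1 (EOQ₁), Q≈888.3) = $7,625,784.57
TC(tier 2, Q≈5,070.0) = $7,612,555.44
Minimum at tier 2: $7,612,555.44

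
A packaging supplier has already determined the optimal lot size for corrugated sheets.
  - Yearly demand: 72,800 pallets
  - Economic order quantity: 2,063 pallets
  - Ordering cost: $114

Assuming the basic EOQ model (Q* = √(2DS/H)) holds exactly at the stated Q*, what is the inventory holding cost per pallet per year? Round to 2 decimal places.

Since Q* = (2DS/H)^½, squaring gives Q*²·H = 2DS.
H = 2DS / Q² = 2 × 72,800 × 114 / 2,063² = 3.9000

$3.90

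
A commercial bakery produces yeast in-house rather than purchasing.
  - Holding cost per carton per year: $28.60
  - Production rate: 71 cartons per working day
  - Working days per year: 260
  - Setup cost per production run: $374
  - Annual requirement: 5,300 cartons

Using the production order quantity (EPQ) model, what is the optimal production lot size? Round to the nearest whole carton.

441 cartons

Daily demand d = 5,300/260 = 20.385; p = 71; 1 − d/p = 0.71289
EPQ = √(2DS / (H(1 − d/p)))
    = √(2 × 5,300 × 374 / (28.6 × 0.71289)) ≈ 440.95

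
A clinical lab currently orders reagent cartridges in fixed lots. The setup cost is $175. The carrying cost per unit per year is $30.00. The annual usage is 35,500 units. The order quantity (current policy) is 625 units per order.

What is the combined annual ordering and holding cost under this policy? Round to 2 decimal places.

Ordering: D/Q × S = 35,500/625 × $175 = $9,940.00
Holding:  Q/2 × H = 625/2 × $30 = $9,375.00
Total = $9,940.00 + $9,375.00 = $19,315.00

$19,315.00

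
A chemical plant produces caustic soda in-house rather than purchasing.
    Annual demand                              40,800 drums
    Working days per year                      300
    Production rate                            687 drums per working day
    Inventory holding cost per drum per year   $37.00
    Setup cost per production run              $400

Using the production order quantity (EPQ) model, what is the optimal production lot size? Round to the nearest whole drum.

1,049 drums

Daily demand d = 40,800/300 = 136.000; p = 687; 1 − d/p = 0.80204
EPQ = √(2DS / (H(1 − d/p)))
    = √(2 × 40,800 × 400 / (37 × 0.80204)) ≈ 1,048.76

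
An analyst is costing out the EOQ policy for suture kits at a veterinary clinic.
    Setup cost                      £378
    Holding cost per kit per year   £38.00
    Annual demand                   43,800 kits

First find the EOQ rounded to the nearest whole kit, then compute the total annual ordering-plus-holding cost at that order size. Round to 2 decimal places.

2DS/H = 2·43,800·378/38 = 871,389.47
EOQ = √871,389.47 ≈ 933.48 → Q = 933 kits
Orders/yr = 43,800/933 = 46.945; ordering cost = 46.945 × £378 = £17,745.34
Average inventory = 933/2 = 466.5; holding cost = 466.5 × £38 = £17,727.00
Total = £17,745.34 + £17,727.00 = £35,472.34

£35,472.34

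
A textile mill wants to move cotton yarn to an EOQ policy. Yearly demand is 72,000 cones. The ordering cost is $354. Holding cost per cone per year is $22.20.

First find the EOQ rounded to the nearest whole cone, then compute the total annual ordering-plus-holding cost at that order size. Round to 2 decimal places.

Q* = √(2·D·S / H) = √(2·72,000·354 / 22.2) = √2,296,216.2 ≈ 1,515.33 → Q = 1,515 cones
Ordering: D/Q × S = 72,000/1,515 × $354 = $16,823.76
Holding:  Q/2 × H = 1,515/2 × $22.2 = $16,816.50
Total = $16,823.76 + $16,816.50 = $33,640.26

$33,640.26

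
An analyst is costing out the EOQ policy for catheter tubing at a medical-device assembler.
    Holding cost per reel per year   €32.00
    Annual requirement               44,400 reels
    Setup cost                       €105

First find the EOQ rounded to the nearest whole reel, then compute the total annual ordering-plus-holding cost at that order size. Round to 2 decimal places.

EOQ = √(2DS/H) = √(2 × 44,400 × 105 / 32)
    = √(291,375.00) ≈ 539.79 → Q = 540 reels
Annual ordering cost = (D/Q)·S = (44,400/540) × 105 = €8,633.33
Annual holding cost  = (Q/2)·H = (540/2) × 32 = €8,640.00
Total = €8,633.33 + €8,640.00 = €17,273.33

€17,273.33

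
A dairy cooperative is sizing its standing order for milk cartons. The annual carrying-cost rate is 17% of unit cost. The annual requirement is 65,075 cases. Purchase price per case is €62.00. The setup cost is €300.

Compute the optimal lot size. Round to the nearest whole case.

1,925 cases

Carrying cost H = €62 × 17% = €10.5400/case/yr
2DS/H = 2·65,075·300/10.54 = 3,704,459.20
EOQ = √3,704,459.20 ≈ 1,924.70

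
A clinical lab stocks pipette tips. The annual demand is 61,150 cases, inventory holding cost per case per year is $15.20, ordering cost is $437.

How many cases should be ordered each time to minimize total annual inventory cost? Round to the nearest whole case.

Optimal lot size Q* = (2 × 61,150 × $437 / $15.2)^½ ≈ 1,875.13

1,875 cases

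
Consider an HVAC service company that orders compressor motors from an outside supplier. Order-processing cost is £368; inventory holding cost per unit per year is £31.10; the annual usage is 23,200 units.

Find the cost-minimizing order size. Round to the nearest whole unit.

2DS/H = 2·23,200·368/31.1 = 549,041.80
EOQ = √549,041.80 ≈ 740.97

741 units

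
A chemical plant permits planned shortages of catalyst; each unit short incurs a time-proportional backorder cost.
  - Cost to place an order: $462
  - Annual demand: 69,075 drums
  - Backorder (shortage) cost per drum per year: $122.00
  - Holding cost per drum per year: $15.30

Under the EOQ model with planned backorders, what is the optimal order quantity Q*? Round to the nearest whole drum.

Q* = √(2DS/H) · √((H + b)/b)
   = √(2 × 69,075 × 462 / 15.3) · √((15.3 + 122) / 122)
   = 2,042.447 × 1.0609 ≈ 2,166.74

2,167 drums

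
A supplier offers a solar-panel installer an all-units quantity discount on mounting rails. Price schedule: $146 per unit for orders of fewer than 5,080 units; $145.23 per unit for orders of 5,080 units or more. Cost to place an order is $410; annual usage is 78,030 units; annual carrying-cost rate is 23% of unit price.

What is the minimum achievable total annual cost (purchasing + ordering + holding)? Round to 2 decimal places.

H₁ = 23%×$146 = $33.5800;  H₂ = 23%×$145.23 = $33.4029
EOQ₁ = √(2×78,030×410/33.5800) = 1,380.38  (< 5,080, feasible at tier 1)
EOQ₂ = √(2×78,030×410/33.4029) = 1,384.03  (< 5,080 → use Q = 5,080 at tier-2 price)
TC(tier 1 (EOQ₁), Q≈1,380.4) = $11,438,733.02
TC(tier 2, Q≈5,080.0) = $11,423,437.96
Minimum at tier 2: $11,423,437.96

$11,423,437.96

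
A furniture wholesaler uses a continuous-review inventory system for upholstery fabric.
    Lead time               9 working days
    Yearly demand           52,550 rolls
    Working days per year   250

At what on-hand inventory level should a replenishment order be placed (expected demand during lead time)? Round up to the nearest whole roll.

Daily demand d = 52,550 / 250 = 210.200 rolls/day
Demand during lead time = 210.200 × 9 = 1,891.80
Reorder point = 1,891.80 → round up

1,892 rolls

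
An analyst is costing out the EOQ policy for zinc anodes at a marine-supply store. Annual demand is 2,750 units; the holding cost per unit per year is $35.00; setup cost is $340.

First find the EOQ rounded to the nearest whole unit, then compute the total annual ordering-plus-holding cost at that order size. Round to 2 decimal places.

EOQ = √(2DS/H) = √(2 × 2,750 × 340 / 35)
    = √(53,428.57) ≈ 231.15 → Q = 231 units
Annual ordering cost = (D/Q)·S = (2,750/231) × 340 = $4,047.62
Annual holding cost  = (Q/2)·H = (231/2) × 35 = $4,042.50
Total = $4,047.62 + $4,042.50 = $8,090.12

$8,090.12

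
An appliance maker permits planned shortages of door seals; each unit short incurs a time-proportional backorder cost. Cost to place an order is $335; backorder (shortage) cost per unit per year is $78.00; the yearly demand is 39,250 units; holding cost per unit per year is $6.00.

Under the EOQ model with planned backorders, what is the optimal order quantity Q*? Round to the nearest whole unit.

2,173 units

Q* = √(2DS/H) · √((H + b)/b)
   = √(2 × 39,250 × 335 / 6) · √((6 + 78) / 78)
   = 2,093.542 × 1.0377 ≈ 2,172.57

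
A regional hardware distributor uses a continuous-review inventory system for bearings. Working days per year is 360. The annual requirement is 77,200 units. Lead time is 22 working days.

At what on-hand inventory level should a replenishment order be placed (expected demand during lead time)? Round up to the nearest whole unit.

4,718 units

Daily demand d = 77,200 / 360 = 214.444 units/day
Demand during lead time = 214.444 × 22 = 4,717.78
Reorder point = 4,717.78 → round up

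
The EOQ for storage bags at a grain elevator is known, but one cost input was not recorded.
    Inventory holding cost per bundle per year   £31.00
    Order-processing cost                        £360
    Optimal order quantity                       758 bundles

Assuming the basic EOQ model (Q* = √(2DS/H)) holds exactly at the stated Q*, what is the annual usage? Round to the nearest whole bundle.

24,738 bundles per year

Since Q* = (2DS/H)^½, squaring gives Q*²·H = 2DS.
D = Q²H / (2S) = 758² × 31 / (2 × 360) = 24,738.17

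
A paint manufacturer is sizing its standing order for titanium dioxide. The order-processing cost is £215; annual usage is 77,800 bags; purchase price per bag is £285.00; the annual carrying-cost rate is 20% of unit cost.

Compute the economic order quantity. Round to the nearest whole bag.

766 bags

Holding cost per bag per year: H = 20% × £285 = £57.0000
2DS/H = 2·77,800·215/57 = 586,912.28
EOQ = √586,912.28 ≈ 766.10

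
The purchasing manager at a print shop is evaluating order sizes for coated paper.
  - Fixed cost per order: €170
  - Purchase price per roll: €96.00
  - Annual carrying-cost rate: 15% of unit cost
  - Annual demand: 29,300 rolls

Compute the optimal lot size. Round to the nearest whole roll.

H = i·C = 0.15 × €96 = €14.4000 per roll-year
Optimal lot size Q* = (2 × 29,300 × €170 / €14.4)^½ ≈ 831.75

832 rolls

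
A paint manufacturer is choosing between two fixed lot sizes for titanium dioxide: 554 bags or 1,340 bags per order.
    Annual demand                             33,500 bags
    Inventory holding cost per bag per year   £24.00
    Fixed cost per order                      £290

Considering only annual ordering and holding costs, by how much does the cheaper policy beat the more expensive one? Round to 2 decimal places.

£854.10

For each Q, cost = (D/Q)·S + (Q/2)·H.
TC(554) = (33,500/554)×290 + (554/2)×24 = £24,184.10
TC(1,340) = (33,500/1,340)×290 + (1,340/2)×24 = £23,330.00
Lots of 1,340 are cheaper by £854.10.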